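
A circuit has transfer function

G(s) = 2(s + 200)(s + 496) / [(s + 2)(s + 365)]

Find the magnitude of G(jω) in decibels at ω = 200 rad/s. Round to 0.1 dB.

11.2 dB

At s = jω = j200:
zero (s+200): 200 + j200 → |·| = √(200²+200²) = √80000 ≈ 282.84, ∠ = arctan(200/200) ≈ 45.00°
zero (s+496): 496 + j200 → |·| = √(496²+200²) = √286016 ≈ 534.8, ∠ = arctan(200/496) ≈ 21.96°
pole (s+2): 2 + j200 → |·| = √(2²+200²) = √40004 ≈ 200.01, ∠ = arctan(200/2) ≈ 89.43°
pole (s+365): 365 + j200 → |·| = √(365²+200²) = √173225 ≈ 416.2, ∠ = arctan(200/365) ≈ 28.72°
|G| = 2 · 1.5126e+05 / 83244 ≈ 3.6341
Gain = 20 log₁₀(3.6341) ≈ 11.21 dB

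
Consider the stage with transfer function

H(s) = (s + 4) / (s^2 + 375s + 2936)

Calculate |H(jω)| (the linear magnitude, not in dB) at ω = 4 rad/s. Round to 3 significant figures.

Substitute s = j4:
Numerator: (j4) + 4 = 4 + j4
Denominator: (j4)^2 + 375(j4) + 2936 = 2920 + j1500
|N| = √(4² + 4²) ≈ 5.6569, ∠N ≈ 45.00°
|D| = √(2920² + 1500²) ≈ 3282.7, ∠D ≈ 27.19°
|H| = 5.6569 / 3282.7 ≈ 0.0017232

0.00172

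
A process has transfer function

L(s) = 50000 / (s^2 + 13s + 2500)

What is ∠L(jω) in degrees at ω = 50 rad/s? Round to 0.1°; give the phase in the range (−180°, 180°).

At s = jω = j50:
quadratic: (j50)² + 13·j50 + 2500 = 0 + j650 → |·| ≈ 650, ∠ ≈ 90.00°
∠L = 0.00° − 90.00° = -90.00°

-90.0°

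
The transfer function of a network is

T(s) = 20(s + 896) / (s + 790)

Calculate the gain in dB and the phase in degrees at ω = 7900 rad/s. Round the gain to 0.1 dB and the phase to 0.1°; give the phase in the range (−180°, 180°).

At s = jω = j7900:
zero (s+896): 896 + j7900 → |·| = √(896²+7900²) = √63212816 ≈ 7950.6, ∠ = arctan(7900/896) ≈ 83.53°
pole (s+790): 790 + j7900 → |·| = √(790²+7900²) = √63034100 ≈ 7939.4, ∠ = arctan(7900/790) ≈ 84.29°
|T| = 20 · 7950.6 / 7939.4 ≈ 20.028
Gain = 20 log₁₀(20.028) ≈ 26.03 dB
∠T = 83.53° − 84.29° = -0.76°

26.0 dB, -0.8°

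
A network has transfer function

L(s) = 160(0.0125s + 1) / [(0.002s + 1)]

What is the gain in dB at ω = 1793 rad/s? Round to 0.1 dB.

59.7 dB

At ω = 1793 rad/s:
zero (1 + j1793·0.0125) = 1 + j22.4125 → |·| ≈ 22.435, ∠ ≈ 87.45°
pole (1 + j1793·0.002) = 1 + j3.586 → |·| ≈ 3.7228, ∠ ≈ 74.42°
|L| = 160 · 22.435 / (3.7228) ≈ 964.22
Gain = 20 log₁₀(964.22) ≈ 59.68 dB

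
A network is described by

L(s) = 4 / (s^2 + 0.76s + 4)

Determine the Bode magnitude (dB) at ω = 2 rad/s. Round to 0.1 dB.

At s = jω = j2:
quadratic: (j2)² + 0.76·j2 + 4 = 0 + j1.52 → |·| ≈ 1.52, ∠ ≈ 90.00°
|L| = 4 / 1.52 ≈ 2.6316
Gain = 20 log₁₀(2.6316) ≈ 8.40 dB

8.4 dB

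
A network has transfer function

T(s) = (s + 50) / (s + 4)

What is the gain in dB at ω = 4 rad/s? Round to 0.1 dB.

19.0 dB

Substitute s = j4:
Numerator: (j4) + 50 = 50 + j4
Denominator: (j4) + 4 = 4 + j4
|N| = √(50² + 4²) ≈ 50.16, ∠N ≈ 4.57°
|D| = √(4² + 4²) ≈ 5.6569, ∠D ≈ 45.00°
|T| = 50.16 / 5.6569 ≈ 8.867
Gain = 20 log₁₀(8.867) ≈ 18.96 dB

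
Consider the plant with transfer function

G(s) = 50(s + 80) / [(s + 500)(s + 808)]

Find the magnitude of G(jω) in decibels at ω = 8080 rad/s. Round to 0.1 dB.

At s = jω = j8080:
zero (s+80): 80 + j8080 → |·| = √(80²+8080²) = √65292800 ≈ 8080.4, ∠ = arctan(8080/80) ≈ 89.43°
pole (s+500): 500 + j8080 → |·| = √(500²+8080²) = √65536400 ≈ 8095.5, ∠ = arctan(8080/500) ≈ 86.46°
pole (s+808): 808 + j8080 → |·| = √(808²+8080²) = √65939264 ≈ 8120.3, ∠ = arctan(8080/808) ≈ 84.29°
|G| = 50 · 8080.4 / 6.5738e+07 ≈ 0.0061459
Gain = 20 log₁₀(0.0061459) ≈ -44.23 dB

-44.2 dB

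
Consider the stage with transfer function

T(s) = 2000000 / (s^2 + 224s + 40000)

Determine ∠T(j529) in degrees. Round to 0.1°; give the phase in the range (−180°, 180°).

-153.7°

At s = jω = j529:
quadratic: (j529)² + 224·j529 + 40000 = -239841 + j118496 → |·| ≈ 2.6752e+05, ∠ ≈ 153.71°
∠T = 0.00° − 153.71° = -153.71°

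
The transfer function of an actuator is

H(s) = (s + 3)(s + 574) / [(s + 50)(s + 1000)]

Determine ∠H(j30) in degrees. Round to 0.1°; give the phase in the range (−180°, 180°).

54.6°

At s = jω = j30:
zero (s+3): 3 + j30 → |·| = √(3²+30²) = √909 ≈ 30.15, ∠ = arctan(30/3) ≈ 84.29°
zero (s+574): 574 + j30 → |·| = √(574²+30²) = √330376 ≈ 574.78, ∠ = arctan(30/574) ≈ 2.99°
pole (s+50): 50 + j30 → |·| = √(50²+30²) = √3400 ≈ 58.31, ∠ = arctan(30/50) ≈ 30.96°
pole (s+1000): 1000 + j30 → |·| = √(1000²+30²) = √1000900 ≈ 1000.4, ∠ = arctan(30/1000) ≈ 1.72°
∠H = 87.28° − 32.68° = 54.60°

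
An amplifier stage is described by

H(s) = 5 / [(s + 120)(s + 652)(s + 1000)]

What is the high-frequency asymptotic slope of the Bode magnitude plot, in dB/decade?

-60 dB/decade

Each pole contributes −20 dB/decade at high frequency; each zero contributes +20 dB/decade.
Net: 0 zero(s) − 3 pole(s) → -60 dB/decade.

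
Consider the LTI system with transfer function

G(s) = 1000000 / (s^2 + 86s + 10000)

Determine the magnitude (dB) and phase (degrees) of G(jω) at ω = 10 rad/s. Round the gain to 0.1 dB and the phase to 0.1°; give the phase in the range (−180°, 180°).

At s = jω = j10:
quadratic: (j10)² + 86·j10 + 10000 = 9900 + j860 → |·| ≈ 9937.3, ∠ ≈ 4.96°
|G| = 1000000 / 9937.3 ≈ 100.63
Gain = 20 log₁₀(100.63) ≈ 40.05 dB
∠G = 0.00° − 4.96° = -4.96°

40.1 dB, -5.0°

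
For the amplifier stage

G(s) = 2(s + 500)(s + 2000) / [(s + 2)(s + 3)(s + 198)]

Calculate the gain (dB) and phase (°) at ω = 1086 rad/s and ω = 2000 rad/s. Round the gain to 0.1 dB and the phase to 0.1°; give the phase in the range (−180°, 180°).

At s = jω = j1086:
zero (s+500): 500 + j1086 → |·| = √(500²+1086²) = √1429396 ≈ 1195.6, ∠ = arctan(1086/500) ≈ 65.28°
zero (s+2000): 2000 + j1086 → |·| = √(2000²+1086²) = √5179396 ≈ 2275.8, ∠ = arctan(1086/2000) ≈ 28.50°
pole (s+2): 2 + j1086 → |·| = √(2²+1086²) = √1179400 ≈ 1086, ∠ = arctan(1086/2) ≈ 89.89°
pole (s+3): 3 + j1086 → |·| = √(3²+1086²) = √1179405 ≈ 1086, ∠ = arctan(1086/3) ≈ 89.84°
pole (s+198): 198 + j1086 → |·| = √(198²+1086²) = √1218600 ≈ 1103.9, ∠ = arctan(1086/198) ≈ 79.67°
|G| = 2 · 2.7209e+06 / 1.3019e+09 ≈ 0.0041799
Gain = 20 log₁₀(0.0041799) ≈ -47.58 dB
∠G = 93.78° − 259.40° = -165.62°

At s = jω = j2000:
zero (s+500): 500 + j2000 → |·| = √(500²+2000²) = √4250000 ≈ 2061.6, ∠ = arctan(2000/500) ≈ 75.96°
zero (s+2000): 2000 + j2000 → |·| = √(2000²+2000²) = √8000000 ≈ 2828.4, ∠ = arctan(2000/2000) ≈ 45.00°
pole (s+2): 2 + j2000 → |·| = √(2²+2000²) = √4000004 ≈ 2000, ∠ = arctan(2000/2) ≈ 89.94°
pole (s+3): 3 + j2000 → |·| = √(3²+2000²) = √4000009 ≈ 2000, ∠ = arctan(2000/3) ≈ 89.91°
pole (s+198): 198 + j2000 → |·| = √(198²+2000²) = √4039204 ≈ 2009.8, ∠ = arctan(2000/198) ≈ 84.35°
|G| = 2 · 5.831e+06 / 8.0392e+09 ≈ 0.0014506
Gain = 20 log₁₀(0.0014506) ≈ -56.77 dB
∠G = 120.96° − 264.20° = -143.24°

ω = 1086: -47.6 dB, -165.6°; ω = 2000: -56.8 dB, -143.2°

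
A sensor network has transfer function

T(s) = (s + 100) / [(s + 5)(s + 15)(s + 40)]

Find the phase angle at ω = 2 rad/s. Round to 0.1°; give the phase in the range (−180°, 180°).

-31.1°

At s = jω = j2:
zero (s+100): 100 + j2 → |·| = √(100²+2²) = √10004 ≈ 100.02, ∠ = arctan(2/100) ≈ 1.15°
pole (s+5): 5 + j2 → |·| = √(5²+2²) = √29 ≈ 5.3852, ∠ = arctan(2/5) ≈ 21.80°
pole (s+15): 15 + j2 → |·| = √(15²+2²) = √229 ≈ 15.133, ∠ = arctan(2/15) ≈ 7.59°
pole (s+40): 40 + j2 → |·| = √(40²+2²) = √1604 ≈ 40.05, ∠ = arctan(2/40) ≈ 2.86°
∠T = 1.15° − 32.25° = -31.10°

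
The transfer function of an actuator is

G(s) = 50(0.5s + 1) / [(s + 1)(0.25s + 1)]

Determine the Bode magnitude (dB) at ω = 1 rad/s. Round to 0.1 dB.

31.7 dB

At ω = 1 rad/s:
zero (1 + j1·0.5) = 1 + j0.5 → |·| ≈ 1.118, ∠ ≈ 26.57°
pole (1 + j1·1) = 1 + j1 → |·| ≈ 1.4142, ∠ ≈ 45.00°
pole (1 + j1·0.25) = 1 + j0.25 → |·| ≈ 1.0308, ∠ ≈ 14.04°
|G| = 50 · 1.118 / (1.4142 · 1.0308) ≈ 38.347
Gain = 20 log₁₀(38.347) ≈ 31.67 dB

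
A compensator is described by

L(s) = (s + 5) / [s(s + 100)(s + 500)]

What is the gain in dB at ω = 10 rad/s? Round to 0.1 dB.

-93.1 dB

At s = jω = j10:
zero (s+5): 5 + j10 → |·| = √(5²+10²) = √125 ≈ 11.18, ∠ = arctan(10/5) ≈ 63.43°
pole (s+100): 100 + j10 → |·| = √(100²+10²) = √10100 ≈ 100.5, ∠ = arctan(10/100) ≈ 5.71°
pole (s+500): 500 + j10 → |·| = √(500²+10²) = √250100 ≈ 500.1, ∠ = arctan(10/500) ≈ 1.15°
pole at origin: |s| = 10, ∠ = 90.00° (in denominator)
|L| = 1 · 11.18 / 5.026e+05 ≈ 2.2244e-05
Gain = 20 log₁₀(2.2244e-05) ≈ -93.06 dB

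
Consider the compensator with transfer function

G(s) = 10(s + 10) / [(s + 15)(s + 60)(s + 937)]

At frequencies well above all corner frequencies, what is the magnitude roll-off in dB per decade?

-40 dB/decade

Each pole contributes −20 dB/decade at high frequency; each zero contributes +20 dB/decade.
Net: 1 zero(s) − 3 pole(s) → -40 dB/decade.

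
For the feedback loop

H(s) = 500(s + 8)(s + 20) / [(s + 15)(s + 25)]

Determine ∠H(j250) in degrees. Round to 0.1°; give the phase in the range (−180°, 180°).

2.7°

At s = jω = j250:
zero (s+8): 8 + j250 → |·| = √(8²+250²) = √62564 ≈ 250.13, ∠ = arctan(250/8) ≈ 88.17°
zero (s+20): 20 + j250 → |·| = √(20²+250²) = √62900 ≈ 250.8, ∠ = arctan(250/20) ≈ 85.43°
pole (s+15): 15 + j250 → |·| = √(15²+250²) = √62725 ≈ 250.45, ∠ = arctan(250/15) ≈ 86.57°
pole (s+25): 25 + j250 → |·| = √(25²+250²) = √63125 ≈ 251.25, ∠ = arctan(250/25) ≈ 84.29°
∠H = 173.60° − 170.86° = 2.74°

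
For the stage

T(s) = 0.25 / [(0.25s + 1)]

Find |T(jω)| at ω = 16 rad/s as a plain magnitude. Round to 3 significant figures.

0.0606

At ω = 16 rad/s:
pole (1 + j16·0.25) = 1 + j4 → |·| ≈ 4.1231, ∠ ≈ 75.96°
|T| = 0.25 · 1 / (4.1231) ≈ 0.060634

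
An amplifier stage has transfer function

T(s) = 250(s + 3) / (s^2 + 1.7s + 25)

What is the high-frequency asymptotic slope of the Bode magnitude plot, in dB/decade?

-20 dB/decade

Each pole contributes −20 dB/decade at high frequency; each zero contributes +20 dB/decade.
Net: 1 zero(s) − 2 pole(s) → -20 dB/decade.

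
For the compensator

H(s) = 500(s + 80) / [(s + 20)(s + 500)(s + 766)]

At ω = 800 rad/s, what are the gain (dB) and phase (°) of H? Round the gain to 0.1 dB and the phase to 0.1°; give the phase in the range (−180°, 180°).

At s = jω = j800:
zero (s+80): 80 + j800 → |·| = √(80²+800²) = √646400 ≈ 803.99, ∠ = arctan(800/80) ≈ 84.29°
pole (s+20): 20 + j800 → |·| = √(20²+800²) = √640400 ≈ 800.25, ∠ = arctan(800/20) ≈ 88.57°
pole (s+500): 500 + j800 → |·| = √(500²+800²) = √890000 ≈ 943.4, ∠ = arctan(800/500) ≈ 57.99°
pole (s+766): 766 + j800 → |·| = √(766²+800²) = √1226756 ≈ 1107.6, ∠ = arctan(800/766) ≈ 46.24°
|H| = 500 · 803.99 / 8.3619e+08 ≈ 0.00048075
Gain = 20 log₁₀(0.00048075) ≈ -66.36 dB
∠H = 84.29° − 192.80° = -108.51°

-66.4 dB, -108.5°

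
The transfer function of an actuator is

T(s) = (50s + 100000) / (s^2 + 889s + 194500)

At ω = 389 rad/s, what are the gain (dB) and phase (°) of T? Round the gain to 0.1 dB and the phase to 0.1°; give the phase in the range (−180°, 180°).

Substitute s = j389:
Numerator: 50(j389) + 100000 = 100000 + j19450
Denominator: (j389)^2 + 889(j389) + 194500 = 43179 + j345821
|N| = √(100000² + 19450²) ≈ 1.0187e+05, ∠N ≈ 11.01°
|D| = √(43179² + 345821²) ≈ 3.4851e+05, ∠D ≈ 82.88°
|T| = 1.0187e+05 / 3.4851e+05 ≈ 0.2923
Gain = 20 log₁₀(0.2923) ≈ -10.68 dB
∠T = 11.01° − 82.88° = -71.87°

-10.7 dB, -71.9°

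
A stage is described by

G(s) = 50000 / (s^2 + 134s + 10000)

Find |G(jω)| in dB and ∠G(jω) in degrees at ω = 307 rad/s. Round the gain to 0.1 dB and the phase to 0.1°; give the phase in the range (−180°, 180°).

At s = jω = j307:
quadratic: (j307)² + 134·j307 + 10000 = -84249 + j41138 → |·| ≈ 93756, ∠ ≈ 153.97°
|G| = 50000 / 93756 ≈ 0.5333
Gain = 20 log₁₀(0.5333) ≈ -5.46 dB
∠G = 0.00° − 153.97° = -153.97°

-5.5 dB, -154.0°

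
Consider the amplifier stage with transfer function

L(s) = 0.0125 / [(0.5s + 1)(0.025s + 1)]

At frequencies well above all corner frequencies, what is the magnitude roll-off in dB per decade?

Each pole contributes −20 dB/decade at high frequency; each zero contributes +20 dB/decade.
Net: 0 zero(s) − 2 pole(s) → -40 dB/decade.

-40 dB/decade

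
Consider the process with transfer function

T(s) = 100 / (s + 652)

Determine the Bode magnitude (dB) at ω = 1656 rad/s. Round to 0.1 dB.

-25.0 dB

Substitute s = j1656:
Numerator: 100 = 100 + j0
Denominator: (j1656) + 652 = 652 + j1656
|N| = √(100² + 0²) ≈ 100, ∠N ≈ 0.00°
|D| = √(652² + 1656²) ≈ 1779.7, ∠D ≈ 68.51°
|T| = 100 / 1779.7 ≈ 0.056189
Gain = 20 log₁₀(0.056189) ≈ -25.01 dB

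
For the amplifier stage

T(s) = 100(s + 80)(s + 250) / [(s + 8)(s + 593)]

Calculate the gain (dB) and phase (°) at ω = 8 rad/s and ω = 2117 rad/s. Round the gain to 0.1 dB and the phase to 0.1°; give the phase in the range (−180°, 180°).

At s = jω = j8:
zero (s+80): 80 + j8 → |·| = √(80²+8²) = √6464 ≈ 80.399, ∠ = arctan(8/80) ≈ 5.71°
zero (s+250): 250 + j8 → |·| = √(250²+8²) = √62564 ≈ 250.13, ∠ = arctan(8/250) ≈ 1.83°
pole (s+8): 8 + j8 → |·| = √(8²+8²) = √128 ≈ 11.314, ∠ = arctan(8/8) ≈ 45.00°
pole (s+593): 593 + j8 → |·| = √(593²+8²) = √351713 ≈ 593.05, ∠ = arctan(8/593) ≈ 0.77°
|T| = 100 · 20110 / 6709.8 ≈ 299.71
Gain = 20 log₁₀(299.71) ≈ 49.53 dB
∠T = 7.54° − 45.77° = -38.23°

At s = jω = j2117:
zero (s+80): 80 + j2117 → |·| = √(80²+2117²) = √4488089 ≈ 2118.5, ∠ = arctan(2117/80) ≈ 87.84°
zero (s+250): 250 + j2117 → |·| = √(250²+2117²) = √4544189 ≈ 2131.7, ∠ = arctan(2117/250) ≈ 83.27°
pole (s+8): 8 + j2117 → |·| = √(8²+2117²) = √4481753 ≈ 2117, ∠ = arctan(2117/8) ≈ 89.78°
pole (s+593): 593 + j2117 → |·| = √(593²+2117²) = √4833338 ≈ 2198.5, ∠ = arctan(2117/593) ≈ 74.35°
|T| = 100 · 4.516e+06 / 4.6542e+06 ≈ 97.031
Gain = 20 log₁₀(97.031) ≈ 39.74 dB
∠T = 171.11° − 164.13° = 6.98°

ω = 8: 49.5 dB, -38.2°; ω = 2117: 39.7 dB, 7.0°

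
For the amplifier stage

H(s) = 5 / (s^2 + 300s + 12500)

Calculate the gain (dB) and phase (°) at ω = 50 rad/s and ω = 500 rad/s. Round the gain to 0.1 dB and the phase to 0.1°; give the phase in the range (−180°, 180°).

Substitute s = j50:
Numerator: 5 = 5 + j0
Denominator: (j50)^2 + 300(j50) + 12500 = 10000 + j15000
|N| = √(5² + 0²) ≈ 5, ∠N ≈ 0.00°
|D| = √(10000² + 15000²) ≈ 18028, ∠D ≈ 56.31°
|H| = 5 / 18028 ≈ 0.00027735
Gain = 20 log₁₀(0.00027735) ≈ -71.14 dB
∠H = 0.00° − 56.31° = -56.31°

Substitute s = j500:
Numerator: 5 = 5 + j0
Denominator: (j500)^2 + 300(j500) + 12500 = -237500 + j150000
|N| = √(5² + 0²) ≈ 5, ∠N ≈ 0.00°
|D| = √(237500² + 150000²) ≈ 2.809e+05, ∠D ≈ 147.72°
|H| = 5 / 2.809e+05 ≈ 1.78e-05
Gain = 20 log₁₀(1.78e-05) ≈ -94.99 dB
∠H = 0.00° − 147.72° = -147.72°

ω = 50: -71.1 dB, -56.3°; ω = 500: -95.0 dB, -147.7°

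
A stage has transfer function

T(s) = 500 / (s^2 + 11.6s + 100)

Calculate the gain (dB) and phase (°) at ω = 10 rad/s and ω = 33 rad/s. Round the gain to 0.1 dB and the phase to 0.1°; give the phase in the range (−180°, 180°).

At s = jω = j10:
quadratic: (j10)² + 11.6·j10 + 100 = 0 + j116 → |·| ≈ 116, ∠ ≈ 90.00°
|T| = 500 / 116 ≈ 4.3103
Gain = 20 log₁₀(4.3103) ≈ 12.69 dB
∠T = 0.00° − 90.00° = -90.00°

At s = jω = j33:
quadratic: (j33)² + 11.6·j33 + 100 = -989 + j382.8 → |·| ≈ 1060.5, ∠ ≈ 158.84°
|T| = 500 / 1060.5 ≈ 0.47148
Gain = 20 log₁₀(0.47148) ≈ -6.53 dB
∠T = 0.00° − 158.84° = -158.84°

ω = 10: 12.7 dB, -90.0°; ω = 33: -6.5 dB, -158.8°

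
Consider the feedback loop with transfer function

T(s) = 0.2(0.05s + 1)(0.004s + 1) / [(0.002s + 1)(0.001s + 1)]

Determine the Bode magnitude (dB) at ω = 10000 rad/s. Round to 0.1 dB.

26.0 dB

At ω = 10000 rad/s:
zero (1 + j10000·0.05) = 1 + j500 → |·| ≈ 500, ∠ ≈ 89.89°
zero (1 + j10000·0.004) = 1 + j40 → |·| ≈ 40.012, ∠ ≈ 88.57°
pole (1 + j10000·0.002) = 1 + j20 → |·| ≈ 20.025, ∠ ≈ 87.14°
pole (1 + j10000·0.001) = 1 + j10 → |·| ≈ 10.05, ∠ ≈ 84.29°
|T| = 0.2 · 500 · 40.012 / (20.025 · 10.05) ≈ 19.882
Gain = 20 log₁₀(19.882) ≈ 25.97 dB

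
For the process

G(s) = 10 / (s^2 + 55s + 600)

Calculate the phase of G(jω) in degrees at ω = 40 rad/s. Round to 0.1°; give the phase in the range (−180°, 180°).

-114.4°

Substitute s = j40:
Numerator: 10 = 10 + j0
Denominator: (j40)^2 + 55(j40) + 600 = -1000 + j2200
|N| = √(10² + 0²) ≈ 10, ∠N ≈ 0.00°
|D| = √(1000² + 2200²) ≈ 2416.6, ∠D ≈ 114.44°
∠G = 0.00° − 114.44° = -114.44°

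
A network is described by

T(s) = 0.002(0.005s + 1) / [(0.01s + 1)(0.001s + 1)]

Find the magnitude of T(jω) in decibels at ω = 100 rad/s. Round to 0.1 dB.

-56.1 dB

At ω = 100 rad/s:
zero (1 + j100·0.005) = 1 + j0.5 → |·| ≈ 1.118, ∠ ≈ 26.57°
pole (1 + j100·0.01) = 1 + j1 → |·| ≈ 1.4142, ∠ ≈ 45.00°
pole (1 + j100·0.001) = 1 + j0.1 → |·| ≈ 1.005, ∠ ≈ 5.71°
|T| = 0.002 · 1.118 / (1.4142 · 1.005) ≈ 0.0015732
Gain = 20 log₁₀(0.0015732) ≈ -56.06 dB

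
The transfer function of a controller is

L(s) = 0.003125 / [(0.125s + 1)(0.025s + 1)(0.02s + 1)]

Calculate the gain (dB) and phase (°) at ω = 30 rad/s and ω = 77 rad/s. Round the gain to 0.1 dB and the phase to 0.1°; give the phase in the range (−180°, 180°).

ω = 30: -65.2 dB, -142.9°; ω = 77: -81.8 dB, 156.4°

At ω = 30 rad/s:
pole (1 + j30·0.125) = 1 + j3.75 → |·| ≈ 3.881, ∠ ≈ 75.07°
pole (1 + j30·0.025) = 1 + j0.75 → |·| ≈ 1.25, ∠ ≈ 36.87°
pole (1 + j30·0.02) = 1 + j0.6 → |·| ≈ 1.1662, ∠ ≈ 30.96°
|L| = 0.003125 · 1 / (3.881 · 1.25 · 1.1662) ≈ 0.00055236
Gain = 20 log₁₀(0.00055236) ≈ -65.16 dB
∠L = (0°) − (75.07° + 36.87° + 30.96°) = -142.90°

At ω = 77 rad/s:
pole (1 + j77·0.125) = 1 + j9.625 → |·| ≈ 9.6768, ∠ ≈ 84.07°
pole (1 + j77·0.025) = 1 + j1.925 → |·| ≈ 2.1692, ∠ ≈ 62.55°
pole (1 + j77·0.02) = 1 + j1.54 → |·| ≈ 1.8362, ∠ ≈ 57.00°
|L| = 0.003125 · 1 / (9.6768 · 2.1692 · 1.8362) ≈ 8.1077e-05
Gain = 20 log₁₀(8.1077e-05) ≈ -81.82 dB
∠L = (0°) − (84.07° + 62.55° + 57.00°) = -203.62° ≡ 156.38° (principal value)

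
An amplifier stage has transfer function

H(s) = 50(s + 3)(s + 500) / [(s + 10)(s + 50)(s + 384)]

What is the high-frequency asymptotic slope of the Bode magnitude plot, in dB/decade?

Each pole contributes −20 dB/decade at high frequency; each zero contributes +20 dB/decade.
Net: 2 zero(s) − 3 pole(s) → -20 dB/decade.

-20 dB/decade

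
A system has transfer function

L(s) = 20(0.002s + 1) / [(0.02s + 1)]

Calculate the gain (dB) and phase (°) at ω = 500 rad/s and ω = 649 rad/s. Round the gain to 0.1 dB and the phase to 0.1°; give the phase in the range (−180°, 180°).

ω = 500: 9.0 dB, -39.3°; ω = 649: 8.0 dB, -33.2°

At ω = 500 rad/s:
zero (1 + j500·0.002) = 1 + j1 → |·| ≈ 1.4142, ∠ ≈ 45.00°
pole (1 + j500·0.02) = 1 + j10 → |·| ≈ 10.05, ∠ ≈ 84.29°
|L| = 20 · 1.4142 / (10.05) ≈ 2.8143
Gain = 20 log₁₀(2.8143) ≈ 8.99 dB
∠L = (45.00°) − (84.29°) = -39.29°

At ω = 649 rad/s:
zero (1 + j649·0.002) = 1 + j1.298 → |·| ≈ 1.6385, ∠ ≈ 52.39°
pole (1 + j649·0.02) = 1 + j12.98 → |·| ≈ 13.018, ∠ ≈ 85.59°
|L| = 20 · 1.6385 / (13.018) ≈ 2.5173
Gain = 20 log₁₀(2.5173) ≈ 8.02 dB
∠L = (52.39°) − (85.59°) = -33.20°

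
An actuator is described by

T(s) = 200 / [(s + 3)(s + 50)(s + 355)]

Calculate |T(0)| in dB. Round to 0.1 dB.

-48.5 dB

T(0) = 200 / (3·50·355) ≈ 0.0037559
20 log₁₀(0.0037559) ≈ -48.51 dB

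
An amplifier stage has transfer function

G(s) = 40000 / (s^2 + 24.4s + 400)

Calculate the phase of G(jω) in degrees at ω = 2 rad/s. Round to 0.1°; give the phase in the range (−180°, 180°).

At s = jω = j2:
quadratic: (j2)² + 24.4·j2 + 400 = 396 + j48.8 → |·| ≈ 399, ∠ ≈ 7.03°
∠G = 0.00° − 7.03° = -7.03°

-7.0°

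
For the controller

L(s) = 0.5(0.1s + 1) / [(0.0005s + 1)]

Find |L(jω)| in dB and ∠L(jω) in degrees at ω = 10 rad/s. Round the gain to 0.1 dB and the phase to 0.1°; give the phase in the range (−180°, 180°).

At ω = 10 rad/s:
zero (1 + j10·0.1) = 1 + j1 → |·| ≈ 1.4142, ∠ ≈ 45.00°
pole (1 + j10·0.0005) = 1 + j0.005 → |·| ≈ 1, ∠ ≈ 0.29°
|L| = 0.5 · 1.4142 / (1) ≈ 0.7071
Gain = 20 log₁₀(0.7071) ≈ -3.01 dB
∠L = (45.00°) − (0.29°) = 44.71°

-3.0 dB, 44.7°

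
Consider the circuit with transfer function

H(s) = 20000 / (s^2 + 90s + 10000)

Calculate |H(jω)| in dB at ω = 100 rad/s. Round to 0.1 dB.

At s = jω = j100:
quadratic: (j100)² + 90·j100 + 10000 = 0 + j9000 → |·| ≈ 9000, ∠ ≈ 90.00°
|H| = 20000 / 9000 ≈ 2.2222
Gain = 20 log₁₀(2.2222) ≈ 6.94 dB

6.9 dB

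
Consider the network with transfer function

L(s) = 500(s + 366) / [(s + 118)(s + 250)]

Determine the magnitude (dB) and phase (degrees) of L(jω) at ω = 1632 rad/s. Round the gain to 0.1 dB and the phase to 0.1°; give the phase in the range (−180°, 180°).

-10.2 dB, -89.8°

At s = jω = j1632:
zero (s+366): 366 + j1632 → |·| = √(366²+1632²) = √2797380 ≈ 1672.5, ∠ = arctan(1632/366) ≈ 77.36°
pole (s+118): 118 + j1632 → |·| = √(118²+1632²) = √2677348 ≈ 1636.3, ∠ = arctan(1632/118) ≈ 85.86°
pole (s+250): 250 + j1632 → |·| = √(250²+1632²) = √2725924 ≈ 1651, ∠ = arctan(1632/250) ≈ 81.29°
|L| = 500 · 1672.5 / 2.7015e+06 ≈ 0.30955
Gain = 20 log₁₀(0.30955) ≈ -10.19 dB
∠L = 77.36° − 167.15° = -89.79°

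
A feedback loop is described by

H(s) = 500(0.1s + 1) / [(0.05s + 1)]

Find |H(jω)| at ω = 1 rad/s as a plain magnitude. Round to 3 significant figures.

502

At ω = 1 rad/s:
zero (1 + j1·0.1) = 1 + j0.1 → |·| ≈ 1.005, ∠ ≈ 5.71°
pole (1 + j1·0.05) = 1 + j0.05 → |·| ≈ 1.0012, ∠ ≈ 2.86°
|H| = 500 · 1.005 / (1.0012) ≈ 501.9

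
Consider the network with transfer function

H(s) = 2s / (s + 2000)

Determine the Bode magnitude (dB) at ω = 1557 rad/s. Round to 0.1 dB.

At s = jω = j1557:
zero at origin: s = j1557 → |·| = 1557, ∠ = 90.00°
pole (s+2000): 2000 + j1557 → |·| = √(2000²+1557²) = √6424249 ≈ 2534.6, ∠ = arctan(1557/2000) ≈ 37.90°
|H| = 2 · 1557 / 2534.6 ≈ 1.2286
Gain = 20 log₁₀(1.2286) ≈ 1.79 dB

1.8 dB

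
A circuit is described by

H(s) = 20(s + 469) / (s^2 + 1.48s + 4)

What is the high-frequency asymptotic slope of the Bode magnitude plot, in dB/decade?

-20 dB/decade

Each pole contributes −20 dB/decade at high frequency; each zero contributes +20 dB/decade.
Net: 1 zero(s) − 2 pole(s) → -20 dB/decade.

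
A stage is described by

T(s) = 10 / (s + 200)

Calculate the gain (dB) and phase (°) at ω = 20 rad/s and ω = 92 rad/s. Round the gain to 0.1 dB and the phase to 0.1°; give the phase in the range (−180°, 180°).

Substitute s = j20:
Numerator: 10 = 10 + j0
Denominator: (j20) + 200 = 200 + j20
|N| = √(10² + 0²) ≈ 10, ∠N ≈ 0.00°
|D| = √(200² + 20²) ≈ 201, ∠D ≈ 5.71°
|T| = 10 / 201 ≈ 0.049751
Gain = 20 log₁₀(0.049751) ≈ -26.06 dB
∠T = 0.00° − 5.71° = -5.71°

Substitute s = j92:
Numerator: 10 = 10 + j0
Denominator: (j92) + 200 = 200 + j92
|N| = √(10² + 0²) ≈ 10, ∠N ≈ 0.00°
|D| = √(200² + 92²) ≈ 220.15, ∠D ≈ 24.70°
|T| = 10 / 220.15 ≈ 0.045424
Gain = 20 log₁₀(0.045424) ≈ -26.85 dB
∠T = 0.00° − 24.70° = -24.70°

ω = 20: -26.1 dB, -5.7°; ω = 92: -26.9 dB, -24.7°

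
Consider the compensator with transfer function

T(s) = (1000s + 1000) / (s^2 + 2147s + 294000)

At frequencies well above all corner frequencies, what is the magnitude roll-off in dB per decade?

Each pole contributes −20 dB/decade at high frequency; each zero contributes +20 dB/decade.
Net: 1 zero(s) − 2 pole(s) → -20 dB/decade.

-20 dB/decade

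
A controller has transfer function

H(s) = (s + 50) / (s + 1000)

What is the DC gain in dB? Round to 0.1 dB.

-26.0 dB

H(0) = 1·50 / (1000) = 0.05
20 log₁₀(0.05) ≈ -26.02 dB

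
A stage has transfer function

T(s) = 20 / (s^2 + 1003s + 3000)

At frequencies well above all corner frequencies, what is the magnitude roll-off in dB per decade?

Each pole contributes −20 dB/decade at high frequency; each zero contributes +20 dB/decade.
Net: 0 zero(s) − 2 pole(s) → -40 dB/decade.

-40 dB/decade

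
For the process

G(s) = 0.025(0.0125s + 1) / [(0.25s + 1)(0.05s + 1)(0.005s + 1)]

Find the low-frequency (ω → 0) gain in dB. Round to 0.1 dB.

G(0) = 0.025 · 1 / 1 = 0.025
20 log₁₀(0.025) ≈ -32.04 dB

-32.0 dB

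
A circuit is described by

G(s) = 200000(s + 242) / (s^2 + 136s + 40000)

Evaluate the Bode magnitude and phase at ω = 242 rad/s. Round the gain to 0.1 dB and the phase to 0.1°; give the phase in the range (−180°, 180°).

At s = jω = j242:
zero (s+242): 242 + j242 → |·| = √(242²+242²) = √117128 ≈ 342.24, ∠ = arctan(242/242) ≈ 45.00°
quadratic: (j242)² + 136·j242 + 40000 = -18564 + j32912 → |·| ≈ 37787, ∠ ≈ 119.43°
|G| = 200000 · 342.24 / 37787 ≈ 1811.4
Gain = 20 log₁₀(1811.4) ≈ 65.16 dB
∠G = 45.00° − 119.43° = -74.43°

65.2 dB, -74.4°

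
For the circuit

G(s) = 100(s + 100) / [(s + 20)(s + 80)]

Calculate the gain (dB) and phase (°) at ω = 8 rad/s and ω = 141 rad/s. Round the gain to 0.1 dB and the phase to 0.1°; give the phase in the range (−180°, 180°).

At s = jω = j8:
zero (s+100): 100 + j8 → |·| = √(100²+8²) = √10064 ≈ 100.32, ∠ = arctan(8/100) ≈ 4.57°
pole (s+20): 20 + j8 → |·| = √(20²+8²) = √464 ≈ 21.541, ∠ = arctan(8/20) ≈ 21.80°
pole (s+80): 80 + j8 → |·| = √(80²+8²) = √6464 ≈ 80.399, ∠ = arctan(8/80) ≈ 5.71°
|G| = 100 · 100.32 / 1731.9 ≈ 5.7925
Gain = 20 log₁₀(5.7925) ≈ 15.26 dB
∠G = 4.57° − 27.51° = -22.94°

At s = jω = j141:
zero (s+100): 100 + j141 → |·| = √(100²+141²) = √29881 ≈ 172.86, ∠ = arctan(141/100) ≈ 54.65°
pole (s+20): 20 + j141 → |·| = √(20²+141²) = √20281 ≈ 142.41, ∠ = arctan(141/20) ≈ 81.93°
pole (s+80): 80 + j141 → |·| = √(80²+141²) = √26281 ≈ 162.11, ∠ = arctan(141/80) ≈ 60.43°
|G| = 100 · 172.86 / 23086 ≈ 0.74877
Gain = 20 log₁₀(0.74877) ≈ -2.51 dB
∠G = 54.65° − 142.36° = -87.71°

ω = 8: 15.3 dB, -22.9°; ω = 141: -2.5 dB, -87.7°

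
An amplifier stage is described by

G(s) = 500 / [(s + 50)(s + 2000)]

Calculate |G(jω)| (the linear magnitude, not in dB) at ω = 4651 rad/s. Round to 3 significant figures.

At s = jω = j4651:
pole (s+50): 50 + j4651 → |·| = √(50²+4651²) = √21634301 ≈ 4651.3, ∠ = arctan(4651/50) ≈ 89.38°
pole (s+2000): 2000 + j4651 → |·| = √(2000²+4651²) = √25631801 ≈ 5062.8, ∠ = arctan(4651/2000) ≈ 66.73°
|G| = 500 / 2.3549e+07 ≈ 2.1232e-05

2.12e-05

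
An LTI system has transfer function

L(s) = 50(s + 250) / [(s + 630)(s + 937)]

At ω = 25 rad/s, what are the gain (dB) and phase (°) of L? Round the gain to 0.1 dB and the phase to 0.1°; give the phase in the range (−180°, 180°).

At s = jω = j25:
zero (s+250): 250 + j25 → |·| = √(250²+25²) = √63125 ≈ 251.25, ∠ = arctan(25/250) ≈ 5.71°
pole (s+630): 630 + j25 → |·| = √(630²+25²) = √397525 ≈ 630.5, ∠ = arctan(25/630) ≈ 2.27°
pole (s+937): 937 + j25 → |·| = √(937²+25²) = √878594 ≈ 937.33, ∠ = arctan(25/937) ≈ 1.53°
|L| = 50 · 251.25 / 5.9099e+05 ≈ 0.021257
Gain = 20 log₁₀(0.021257) ≈ -33.45 dB
∠L = 5.71° − 3.80° = 1.91°

-33.5 dB, 1.9°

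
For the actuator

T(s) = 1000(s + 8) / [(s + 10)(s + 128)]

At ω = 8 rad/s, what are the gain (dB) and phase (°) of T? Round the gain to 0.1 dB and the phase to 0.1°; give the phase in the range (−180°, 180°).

16.8 dB, 2.8°

At s = jω = j8:
zero (s+8): 8 + j8 → |·| = √(8²+8²) = √128 ≈ 11.314, ∠ = arctan(8/8) ≈ 45.00°
pole (s+10): 10 + j8 → |·| = √(10²+8²) = √164 ≈ 12.806, ∠ = arctan(8/10) ≈ 38.66°
pole (s+128): 128 + j8 → |·| = √(128²+8²) = √16448 ≈ 128.25, ∠ = arctan(8/128) ≈ 3.58°
|T| = 1000 · 11.314 / 1642.4 ≈ 6.8887
Gain = 20 log₁₀(6.8887) ≈ 16.76 dB
∠T = 45.00° − 42.24° = 2.76°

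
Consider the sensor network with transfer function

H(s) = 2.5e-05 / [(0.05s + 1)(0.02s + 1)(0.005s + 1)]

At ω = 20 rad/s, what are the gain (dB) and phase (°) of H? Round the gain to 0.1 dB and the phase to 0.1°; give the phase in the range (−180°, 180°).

-95.7 dB, -72.5°

At ω = 20 rad/s:
pole (1 + j20·0.05) = 1 + j1 → |·| ≈ 1.4142, ∠ ≈ 45.00°
pole (1 + j20·0.02) = 1 + j0.4 → |·| ≈ 1.077, ∠ ≈ 21.80°
pole (1 + j20·0.005) = 1 + j0.1 → |·| ≈ 1.005, ∠ ≈ 5.71°
|H| = 2.5e-05 · 1 / (1.4142 · 1.077 · 1.005) ≈ 1.6332e-05
Gain = 20 log₁₀(1.6332e-05) ≈ -95.74 dB
∠H = (0°) − (45.00° + 21.80° + 5.71°) = -72.51°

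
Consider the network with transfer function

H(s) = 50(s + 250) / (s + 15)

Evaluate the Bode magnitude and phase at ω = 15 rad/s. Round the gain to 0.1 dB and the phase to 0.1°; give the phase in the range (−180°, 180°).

At s = jω = j15:
zero (s+250): 250 + j15 → |·| = √(250²+15²) = √62725 ≈ 250.45, ∠ = arctan(15/250) ≈ 3.43°
pole (s+15): 15 + j15 → |·| = √(15²+15²) = √450 ≈ 21.213, ∠ = arctan(15/15) ≈ 45.00°
|H| = 50 · 250.45 / 21.213 ≈ 590.32
Gain = 20 log₁₀(590.32) ≈ 55.42 dB
∠H = 3.43° − 45.00° = -41.57°

55.4 dB, -41.6°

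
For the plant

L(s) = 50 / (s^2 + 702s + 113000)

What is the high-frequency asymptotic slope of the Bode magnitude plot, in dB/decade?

-40 dB/decade

Each pole contributes −20 dB/decade at high frequency; each zero contributes +20 dB/decade.
Net: 0 zero(s) − 2 pole(s) → -40 dB/decade.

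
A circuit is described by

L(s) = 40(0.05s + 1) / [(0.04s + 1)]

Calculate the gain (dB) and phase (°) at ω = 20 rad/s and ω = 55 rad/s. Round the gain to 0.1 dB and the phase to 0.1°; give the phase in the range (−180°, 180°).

At ω = 20 rad/s:
zero (1 + j20·0.05) = 1 + j1 → |·| ≈ 1.4142, ∠ ≈ 45.00°
pole (1 + j20·0.04) = 1 + j0.8 → |·| ≈ 1.2806, ∠ ≈ 38.66°
|L| = 40 · 1.4142 / (1.2806) ≈ 44.173
Gain = 20 log₁₀(44.173) ≈ 32.90 dB
∠L = (45.00°) − (38.66°) = 6.34°

At ω = 55 rad/s:
zero (1 + j55·0.05) = 1 + j2.75 → |·| ≈ 2.9262, ∠ ≈ 70.02°
pole (1 + j55·0.04) = 1 + j2.2 → |·| ≈ 2.4166, ∠ ≈ 65.56°
|L| = 40 · 2.9262 / (2.4166) ≈ 48.435
Gain = 20 log₁₀(48.435) ≈ 33.70 dB
∠L = (70.02°) − (65.56°) = 4.46°

ω = 20: 32.9 dB, 6.3°; ω = 55: 33.7 dB, 4.5°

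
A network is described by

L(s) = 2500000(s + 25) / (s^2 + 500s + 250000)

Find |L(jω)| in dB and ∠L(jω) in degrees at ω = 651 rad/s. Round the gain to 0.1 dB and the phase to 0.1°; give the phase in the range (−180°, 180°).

72.9 dB, -30.3°

At s = jω = j651:
zero (s+25): 25 + j651 → |·| = √(25²+651²) = √424426 ≈ 651.48, ∠ = arctan(651/25) ≈ 87.80°
quadratic: (j651)² + 500·j651 + 250000 = -173801 + j325500 → |·| ≈ 3.6899e+05, ∠ ≈ 118.10°
|L| = 2500000 · 651.48 / 3.6899e+05 ≈ 4413.9
Gain = 20 log₁₀(4413.9) ≈ 72.90 dB
∠L = 87.80° − 118.10° = -30.30°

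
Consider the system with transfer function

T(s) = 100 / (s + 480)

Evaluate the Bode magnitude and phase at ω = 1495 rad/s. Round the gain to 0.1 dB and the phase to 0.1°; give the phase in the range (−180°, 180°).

-23.9 dB, -72.2°

Substitute s = j1495:
Numerator: 100 = 100 + j0
Denominator: (j1495) + 480 = 480 + j1495
|N| = √(100² + 0²) ≈ 100, ∠N ≈ 0.00°
|D| = √(480² + 1495²) ≈ 1570.2, ∠D ≈ 72.20°
|T| = 100 / 1570.2 ≈ 0.063686
Gain = 20 log₁₀(0.063686) ≈ -23.92 dB
∠T = 0.00° − 72.20° = -72.20°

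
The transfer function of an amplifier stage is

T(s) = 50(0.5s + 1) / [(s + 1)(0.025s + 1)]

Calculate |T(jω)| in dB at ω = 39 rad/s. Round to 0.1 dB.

25.1 dB

At ω = 39 rad/s:
zero (1 + j39·0.5) = 1 + j19.5 → |·| ≈ 19.526, ∠ ≈ 87.06°
pole (1 + j39·1) = 1 + j39 → |·| ≈ 39.013, ∠ ≈ 88.53°
pole (1 + j39·0.025) = 1 + j0.975 → |·| ≈ 1.3966, ∠ ≈ 44.27°
|T| = 50 · 19.526 / (39.013 · 1.3966) ≈ 17.919
Gain = 20 log₁₀(17.919) ≈ 25.07 dB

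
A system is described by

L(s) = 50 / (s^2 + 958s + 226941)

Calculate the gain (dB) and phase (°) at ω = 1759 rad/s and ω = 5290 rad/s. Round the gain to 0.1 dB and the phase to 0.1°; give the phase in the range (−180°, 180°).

Substitute s = j1759:
Numerator: 50 = 50 + j0
Denominator: (j1759)^2 + 958(j1759) + 226941 = -2867140 + j1685122
|N| = √(50² + 0²) ≈ 50, ∠N ≈ 0.00°
|D| = √(2867140² + 1685122²) ≈ 3.3257e+06, ∠D ≈ 149.56°
|L| = 50 / 3.3257e+06 ≈ 1.5034e-05
Gain = 20 log₁₀(1.5034e-05) ≈ -96.46 dB
∠L = 0.00° − 149.56° = -149.56°

Substitute s = j5290:
Numerator: 50 = 50 + j0
Denominator: (j5290)^2 + 958(j5290) + 226941 = -27757159 + j5067820
|N| = √(50² + 0²) ≈ 50, ∠N ≈ 0.00°
|D| = √(27757159² + 5067820²) ≈ 2.8216e+07, ∠D ≈ 169.65°
|L| = 50 / 2.8216e+07 ≈ 1.772e-06
Gain = 20 log₁₀(1.772e-06) ≈ -115.03 dB
∠L = 0.00° − 169.65° = -169.65°

ω = 1759: -96.5 dB, -149.6°; ω = 5290: -115.0 dB, -169.7°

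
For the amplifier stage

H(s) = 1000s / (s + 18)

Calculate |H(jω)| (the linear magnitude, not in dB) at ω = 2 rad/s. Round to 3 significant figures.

At s = jω = j2:
zero at origin: s = j2 → |·| = 2, ∠ = 90.00°
pole (s+18): 18 + j2 → |·| = √(18²+2²) = √328 ≈ 18.111, ∠ = arctan(2/18) ≈ 6.34°
|H| = 1000 · 2 / 18.111 ≈ 110.43

110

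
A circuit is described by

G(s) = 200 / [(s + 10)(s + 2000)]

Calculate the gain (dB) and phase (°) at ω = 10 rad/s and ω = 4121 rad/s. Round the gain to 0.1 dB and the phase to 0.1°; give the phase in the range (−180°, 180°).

At s = jω = j10:
pole (s+10): 10 + j10 → |·| = √(10²+10²) = √200 ≈ 14.142, ∠ = arctan(10/10) ≈ 45.00°
pole (s+2000): 2000 + j10 → |·| = √(2000²+10²) = √4000100 ≈ 2000, ∠ = arctan(10/2000) ≈ 0.29°
|G| = 200 / 28284 ≈ 0.0070711
Gain = 20 log₁₀(0.0070711) ≈ -43.01 dB
∠G = 0.00° − 45.29° = -45.29°

At s = jω = j4121:
pole (s+10): 10 + j4121 → |·| = √(10²+4121²) = √16982741 ≈ 4121, ∠ = arctan(4121/10) ≈ 89.86°
pole (s+2000): 2000 + j4121 → |·| = √(2000²+4121²) = √20982641 ≈ 4580.7, ∠ = arctan(4121/2000) ≈ 64.11°
|G| = 200 / 1.8877e+07 ≈ 1.0595e-05
Gain = 20 log₁₀(1.0595e-05) ≈ -99.50 dB
∠G = 0.00° − 153.97° = -153.97°

ω = 10: -43.0 dB, -45.3°; ω = 4121: -99.5 dB, -154.0°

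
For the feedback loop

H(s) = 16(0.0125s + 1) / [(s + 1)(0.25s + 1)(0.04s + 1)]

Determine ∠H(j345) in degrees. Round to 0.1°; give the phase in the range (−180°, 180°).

At ω = 345 rad/s:
zero (1 + j345·0.0125) = 1 + j4.3125 → |·| ≈ 4.4269, ∠ ≈ 76.94°
pole (1 + j345·1) = 1 + j345 → |·| ≈ 345, ∠ ≈ 89.83°
pole (1 + j345·0.25) = 1 + j86.25 → |·| ≈ 86.256, ∠ ≈ 89.34°
pole (1 + j345·0.04) = 1 + j13.8 → |·| ≈ 13.836, ∠ ≈ 85.86°
∠H = (76.94°) − (89.83° + 89.34° + 85.86°) = -188.09° ≡ 171.91° (principal value)

171.9°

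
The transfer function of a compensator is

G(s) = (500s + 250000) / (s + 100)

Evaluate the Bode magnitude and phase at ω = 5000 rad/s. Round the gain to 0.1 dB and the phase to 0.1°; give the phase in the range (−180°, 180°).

Substitute s = j5000:
Numerator: 500(j5000) + 250000 = 250000 + j2500000
Denominator: (j5000) + 100 = 100 + j5000
|N| = √(250000² + 2500000²) ≈ 2.5125e+06, ∠N ≈ 84.29°
|D| = √(100² + 5000²) ≈ 5001, ∠D ≈ 88.85°
|G| = 2.5125e+06 / 5001 ≈ 502.4
Gain = 20 log₁₀(502.4) ≈ 54.02 dB
∠G = 84.29° − 88.85° = -4.56°

54.0 dB, -4.6°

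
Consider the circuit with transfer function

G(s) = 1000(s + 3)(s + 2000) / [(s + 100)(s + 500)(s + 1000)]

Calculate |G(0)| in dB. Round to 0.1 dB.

G(0) = 1000·3·2000 / (100·500·1000) = 0.12
20 log₁₀(0.12) ≈ -18.42 dB

-18.4 dB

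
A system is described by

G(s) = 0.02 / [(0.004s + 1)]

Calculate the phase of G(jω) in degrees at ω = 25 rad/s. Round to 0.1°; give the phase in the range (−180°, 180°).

At ω = 25 rad/s:
pole (1 + j25·0.004) = 1 + j0.1 → |·| ≈ 1.005, ∠ ≈ 5.71°
∠G = (0°) − (5.71°) = -5.71°

-5.7°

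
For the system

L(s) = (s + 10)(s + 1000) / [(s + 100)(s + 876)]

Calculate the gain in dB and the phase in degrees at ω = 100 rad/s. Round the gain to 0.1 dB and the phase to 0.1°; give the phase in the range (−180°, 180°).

At s = jω = j100:
zero (s+10): 10 + j100 → |·| = √(10²+100²) = √10100 ≈ 100.5, ∠ = arctan(100/10) ≈ 84.29°
zero (s+1000): 1000 + j100 → |·| = √(1000²+100²) = √1010000 ≈ 1005, ∠ = arctan(100/1000) ≈ 5.71°
pole (s+100): 100 + j100 → |·| = √(100²+100²) = √20000 ≈ 141.42, ∠ = arctan(100/100) ≈ 45.00°
pole (s+876): 876 + j100 → |·| = √(876²+100²) = √777376 ≈ 881.69, ∠ = arctan(100/876) ≈ 6.51°
|L| = 1 · 1.01e+05 / 1.2469e+05 ≈ 0.81001
Gain = 20 log₁₀(0.81001) ≈ -1.83 dB
∠L = 90.00° − 51.51° = 38.49°

-1.8 dB, 38.5°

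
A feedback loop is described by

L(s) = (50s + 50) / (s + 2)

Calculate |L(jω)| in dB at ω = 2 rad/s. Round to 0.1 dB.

31.9 dB

Substitute s = j2:
Numerator: 50(j2) + 50 = 50 + j100
Denominator: (j2) + 2 = 2 + j2
|N| = √(50² + 100²) ≈ 111.8, ∠N ≈ 63.43°
|D| = √(2² + 2²) ≈ 2.8284, ∠D ≈ 45.00°
|L| = 111.8 / 2.8284 ≈ 39.528
Gain = 20 log₁₀(39.528) ≈ 31.94 dB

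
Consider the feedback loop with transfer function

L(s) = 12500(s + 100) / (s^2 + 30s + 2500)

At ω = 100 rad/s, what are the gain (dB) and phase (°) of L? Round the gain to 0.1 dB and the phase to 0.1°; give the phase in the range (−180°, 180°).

46.8 dB, -113.2°

At s = jω = j100:
zero (s+100): 100 + j100 → |·| = √(100²+100²) = √20000 ≈ 141.42, ∠ = arctan(100/100) ≈ 45.00°
quadratic: (j100)² + 30·j100 + 2500 = -7500 + j3000 → |·| ≈ 8077.7, ∠ ≈ 158.20°
|L| = 12500 · 141.42 / 8077.7 ≈ 218.84
Gain = 20 log₁₀(218.84) ≈ 46.80 dB
∠L = 45.00° − 158.20° = -113.20°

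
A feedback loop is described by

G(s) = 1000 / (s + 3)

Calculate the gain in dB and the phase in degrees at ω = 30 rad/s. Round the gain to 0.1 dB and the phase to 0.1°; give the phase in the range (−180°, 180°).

Substitute s = j30:
Numerator: 1000 = 1000 + j0
Denominator: (j30) + 3 = 3 + j30
|N| = √(1000² + 0²) ≈ 1000, ∠N ≈ 0.00°
|D| = √(3² + 30²) ≈ 30.15, ∠D ≈ 84.29°
|G| = 1000 / 30.15 ≈ 33.167
Gain = 20 log₁₀(33.167) ≈ 30.41 dB
∠G = 0.00° − 84.29° = -84.29°

30.4 dB, -84.3°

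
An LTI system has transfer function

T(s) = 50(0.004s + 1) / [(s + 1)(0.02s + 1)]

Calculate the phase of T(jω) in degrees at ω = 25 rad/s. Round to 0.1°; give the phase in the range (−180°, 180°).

-108.6°

At ω = 25 rad/s:
zero (1 + j25·0.004) = 1 + j0.1 → |·| ≈ 1.005, ∠ ≈ 5.71°
pole (1 + j25·1) = 1 + j25 → |·| ≈ 25.02, ∠ ≈ 87.71°
pole (1 + j25·0.02) = 1 + j0.5 → |·| ≈ 1.118, ∠ ≈ 26.57°
∠T = (5.71°) − (87.71° + 26.57°) = -108.57°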